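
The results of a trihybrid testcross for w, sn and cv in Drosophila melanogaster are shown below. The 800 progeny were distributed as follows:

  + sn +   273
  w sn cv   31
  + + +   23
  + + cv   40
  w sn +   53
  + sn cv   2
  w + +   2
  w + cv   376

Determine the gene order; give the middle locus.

The two most frequent reciprocal classes, + sn + and w + cv, are the parental types, so the F1 was + sn + / w + cv.
The two rarest classes, + sn cv and w + +, are the double crossovers. Comparing them with the parentals, only the cv allele has switched, so cv is the middle locus and the order is w – cv – sn.

cv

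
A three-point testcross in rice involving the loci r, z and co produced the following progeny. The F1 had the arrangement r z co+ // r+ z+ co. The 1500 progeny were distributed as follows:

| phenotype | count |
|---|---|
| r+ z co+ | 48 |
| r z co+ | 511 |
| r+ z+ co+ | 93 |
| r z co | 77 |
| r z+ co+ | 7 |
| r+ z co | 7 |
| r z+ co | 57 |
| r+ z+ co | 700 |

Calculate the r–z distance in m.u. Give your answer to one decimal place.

7.9 m.u.

The two rarest classes, r z+ co+ and r+ z co, are the double crossovers. Comparing them with the parentals, only the z allele has switched, so z is the middle locus and the order is co – z – r.
Crossovers in the z–r interval produce the single-crossover classes r+ z co+ and r z+ co (48 + 57 = 105) plus the double crossovers (14).
RF(z–r) = (105 + 14) / 1500 = 119/1500 = 0.0793 → 7.9 m.u.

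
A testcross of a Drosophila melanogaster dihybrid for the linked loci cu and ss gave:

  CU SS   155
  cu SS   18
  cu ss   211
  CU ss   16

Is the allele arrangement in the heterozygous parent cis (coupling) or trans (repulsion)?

cis

The two most frequent classes are CU SS (155) and cu ss (211); these are the parental (non-recombinant) types.
So the F1 carried CU SS on one chromosome and cu ss on the other — the recessive alleles are on the same chromosome (cis / coupling).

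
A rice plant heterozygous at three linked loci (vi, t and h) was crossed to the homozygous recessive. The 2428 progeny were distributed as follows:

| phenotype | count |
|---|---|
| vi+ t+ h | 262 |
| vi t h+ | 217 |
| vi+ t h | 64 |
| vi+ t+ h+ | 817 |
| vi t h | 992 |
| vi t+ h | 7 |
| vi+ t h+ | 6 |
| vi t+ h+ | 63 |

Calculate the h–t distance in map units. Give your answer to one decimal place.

The two most frequent reciprocal classes, vi+ t+ h+ and vi t h, are the parental types, so the F1 was vi+ t+ h+ / vi t h.
The two rarest classes, vi+ t h+ and vi t+ h, are the double crossovers. Comparing them with the parentals, only the t allele has switched, so t is the middle locus and the order is vi – t – h.
Crossovers in the t–h interval produce the single-crossover classes vi+ t+ h and vi t h+ (262 + 217 = 479) plus the double crossovers (13).
RF(t–h) = (479 + 13) / 2428 = 492/2428 = 0.2026 → 20.3 map units.

20.3 map units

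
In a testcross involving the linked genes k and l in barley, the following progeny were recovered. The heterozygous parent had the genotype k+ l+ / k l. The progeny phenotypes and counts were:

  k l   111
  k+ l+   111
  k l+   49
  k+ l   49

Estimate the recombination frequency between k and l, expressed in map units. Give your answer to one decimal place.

The recombinant classes are k+ l and k l+: 49 + 49 = 98.
Recombination frequency = 98/320 = 0.3063 ≈ 30.6%, i.e. 30.6 map units.

30.6 map units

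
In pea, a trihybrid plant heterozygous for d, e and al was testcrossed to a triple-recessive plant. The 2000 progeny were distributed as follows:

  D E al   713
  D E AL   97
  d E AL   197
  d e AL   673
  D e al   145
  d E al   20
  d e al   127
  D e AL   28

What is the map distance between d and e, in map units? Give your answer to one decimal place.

19.5 map units

The two most frequent reciprocal classes, D E al and d e AL, are the parental types, so the F1 was D E al / d e AL.
The two rarest classes, d E al and D e AL, are the double crossovers. Comparing them with the parentals, only the d allele has switched, so d is the middle locus and the order is e – d – al.
Crossovers in the e–d interval produce the single-crossover classes D e al and d E AL (145 + 197 = 342) plus the double crossovers (48).
RF(e–d) = (342 + 48) / 2000 = 390/2000 = 0.1950 → 19.5 map units.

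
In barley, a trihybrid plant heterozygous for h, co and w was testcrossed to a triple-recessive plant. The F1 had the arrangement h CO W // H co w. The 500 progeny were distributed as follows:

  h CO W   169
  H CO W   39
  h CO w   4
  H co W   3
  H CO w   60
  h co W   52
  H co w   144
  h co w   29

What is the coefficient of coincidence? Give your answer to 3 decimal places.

The two rarest classes, h CO w and H co W, are the double crossovers. Comparing them with the parentals, only the w allele has switched, so w is the middle locus and the order is co – w – h.
co–w: (112 + 7)/500 = 0.2380; w–h: (68 + 7)/500 = 0.1500.
Expected DCO frequency = 0.2380 × 0.1500 ≈ 0.03570; observed = 7/500 ≈ 0.01400.
Coefficient of coincidence = 0.01400/0.03570 ≈ 0.392.

0.392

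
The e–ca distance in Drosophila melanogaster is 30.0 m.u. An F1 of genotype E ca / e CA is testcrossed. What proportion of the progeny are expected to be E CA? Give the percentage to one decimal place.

A map distance of 30.0 m.u. corresponds to a recombination frequency of 0.300.
The F1 is E ca / e CA, so E CA is a recombinant gamete class with expected frequency r/2 = 0.300/2 = 0.1500.
That is 0.1500 = 15.0% of the progeny.

15.0%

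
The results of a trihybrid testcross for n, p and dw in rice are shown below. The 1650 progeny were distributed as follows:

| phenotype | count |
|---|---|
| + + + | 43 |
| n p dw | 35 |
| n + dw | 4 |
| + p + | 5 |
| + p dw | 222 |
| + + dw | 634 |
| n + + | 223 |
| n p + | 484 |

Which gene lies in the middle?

The two most frequent reciprocal classes, + + dw and n p +, are the parental types, so the F1 was + + dw / n p +.
The two rarest classes, n + dw and + p +, are the double crossovers. Comparing them with the parentals, only the n allele has switched, so n is the middle locus and the order is dw – n – p.

n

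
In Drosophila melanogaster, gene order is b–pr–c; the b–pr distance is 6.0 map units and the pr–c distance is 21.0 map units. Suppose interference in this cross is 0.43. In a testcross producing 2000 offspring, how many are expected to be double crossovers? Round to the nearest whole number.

14

Map distances give recombination frequencies of 0.060 and 0.210 for the two intervals.
With interference 0.43 (so coincidence = 0.57), expected double-crossover frequency = 0.060 × 0.210 × 0.57 = 0.00718.
Expected number = 0.00718 × 2000 = 14.36 ≈ 14.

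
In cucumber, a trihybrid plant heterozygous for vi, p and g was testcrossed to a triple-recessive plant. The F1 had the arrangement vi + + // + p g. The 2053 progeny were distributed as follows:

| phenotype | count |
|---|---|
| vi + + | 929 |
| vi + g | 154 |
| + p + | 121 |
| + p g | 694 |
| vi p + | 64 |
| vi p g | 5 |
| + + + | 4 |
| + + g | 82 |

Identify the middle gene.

The two rarest classes, + + + and vi p g, are the double crossovers. Comparing them with the parentals, only the vi allele has switched, so vi is the middle locus and the order is g – vi – p.

vi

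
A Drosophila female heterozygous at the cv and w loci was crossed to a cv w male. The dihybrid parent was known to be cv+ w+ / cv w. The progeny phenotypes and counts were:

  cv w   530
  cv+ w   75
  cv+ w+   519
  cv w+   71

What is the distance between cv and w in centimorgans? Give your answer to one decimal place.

The recombinant classes are cv+ w and cv w+: 75 + 71 = 146.
Recombination frequency = 146/1195 = 0.1222 ≈ 12.2%, i.e. 12.2 centimorgans.

12.2 centimorgans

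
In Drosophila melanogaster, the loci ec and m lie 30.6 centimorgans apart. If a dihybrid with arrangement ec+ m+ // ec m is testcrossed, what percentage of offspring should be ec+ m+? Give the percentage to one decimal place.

34.7%

A map distance of 30.6 centimorgans corresponds to a recombination frequency of 0.306.
The F1 is ec+ m+ / ec m, so ec+ m+ is a parental gamete class with expected frequency (1 − r)/2 = 0.694/2 = 0.3470.
That is 0.3470 = 34.7% of the progeny.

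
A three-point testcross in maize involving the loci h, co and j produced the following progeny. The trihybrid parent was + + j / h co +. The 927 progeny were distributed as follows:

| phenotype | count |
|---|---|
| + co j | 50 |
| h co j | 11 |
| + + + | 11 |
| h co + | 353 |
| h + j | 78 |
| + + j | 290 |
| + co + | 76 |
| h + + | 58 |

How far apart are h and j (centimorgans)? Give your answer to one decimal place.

19.0 centimorgans

The two rarest classes, + + + and h co j, are the double crossovers. Comparing them with the parentals, only the j allele has switched, so j is the middle locus and the order is co – j – h.
Crossovers in the j–h interval produce the single-crossover classes h + j and + co + (78 + 76 = 154) plus the double crossovers (22).
RF(j–h) = (154 + 22) / 927 = 176/927 = 0.1899 → 19.0 centimorgans.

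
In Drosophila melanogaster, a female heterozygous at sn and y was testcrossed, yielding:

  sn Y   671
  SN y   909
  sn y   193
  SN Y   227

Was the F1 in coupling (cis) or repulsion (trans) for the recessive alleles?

The two most frequent classes are SN y (909) and sn Y (671); these are the parental (non-recombinant) types.
So the F1 carried SN y on one chromosome and sn Y on the other — the recessive alleles are on opposite chromosomes (trans / repulsion).

trans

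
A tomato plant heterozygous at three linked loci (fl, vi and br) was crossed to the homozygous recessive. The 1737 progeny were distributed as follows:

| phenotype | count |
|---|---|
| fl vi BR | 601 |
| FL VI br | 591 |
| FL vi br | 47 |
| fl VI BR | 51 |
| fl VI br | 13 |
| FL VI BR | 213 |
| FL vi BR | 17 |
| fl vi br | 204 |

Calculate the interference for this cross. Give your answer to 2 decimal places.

The two most frequent reciprocal classes, fl vi BR and FL VI br, are the parental types, so the F1 was fl vi BR / FL VI br.
The two rarest classes, FL vi BR and fl VI br, are the double crossovers. Comparing them with the parentals, only the fl allele has switched, so fl is the middle locus and the order is br – fl – vi.
br–fl: (417 + 30)/1737 = 0.2573; fl–vi: (98 + 30)/1737 = 0.0737.
Expected DCO frequency = 0.2573 × 0.0737 ≈ 0.01896; observed = 30/1737 ≈ 0.01727.
Coefficient of coincidence = 0.01727/0.01896 ≈ 0.91; interference = 1 − 0.91 = 0.09.

0.09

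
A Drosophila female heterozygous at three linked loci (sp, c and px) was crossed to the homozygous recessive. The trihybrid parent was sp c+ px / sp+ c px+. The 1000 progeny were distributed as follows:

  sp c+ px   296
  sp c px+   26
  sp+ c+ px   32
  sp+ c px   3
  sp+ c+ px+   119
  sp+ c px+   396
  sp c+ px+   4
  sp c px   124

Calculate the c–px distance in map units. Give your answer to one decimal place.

The two rarest classes, sp c+ px+ and sp+ c px, are the double crossovers. Comparing them with the parentals, only the px allele has switched, so px is the middle locus and the order is c – px – sp.
Crossovers in the c–px interval produce the single-crossover classes sp c px and sp+ c+ px+ (124 + 119 = 243) plus the double crossovers (7).
RF(c–px) = (243 + 7) / 1000 = 250/1000 = 0.2500 → 25.0 map units.

25.0 map units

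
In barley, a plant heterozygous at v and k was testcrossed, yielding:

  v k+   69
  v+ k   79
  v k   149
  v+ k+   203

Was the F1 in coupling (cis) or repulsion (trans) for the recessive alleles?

cis

The two most frequent classes are v+ k+ (203) and v k (149); these are the parental (non-recombinant) types.
So the F1 carried v+ k+ on one chromosome and v k on the other — the recessive alleles are on the same chromosome (cis / coupling).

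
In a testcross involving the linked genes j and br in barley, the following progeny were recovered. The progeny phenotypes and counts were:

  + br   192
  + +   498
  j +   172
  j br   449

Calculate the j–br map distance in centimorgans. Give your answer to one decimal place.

27.8 centimorgans

The two most frequent classes, + + (498) and j br (449), are the parental types, so the F1 was + + / j br.
The recombinant classes are + br and j +: 192 + 172 = 364.
Recombination frequency = 364/1311 = 0.2777 ≈ 27.8%, i.e. 27.8 centimorgans.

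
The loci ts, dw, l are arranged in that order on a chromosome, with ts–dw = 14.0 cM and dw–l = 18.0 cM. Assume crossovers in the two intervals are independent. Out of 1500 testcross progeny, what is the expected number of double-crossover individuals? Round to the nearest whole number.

Map distances give recombination frequencies of 0.140 and 0.180 for the two intervals.
With no interference, expected double-crossover frequency = 0.140 × 0.180 = 0.02520.
Expected number = 0.02520 × 1500 = 37.80 ≈ 38.

38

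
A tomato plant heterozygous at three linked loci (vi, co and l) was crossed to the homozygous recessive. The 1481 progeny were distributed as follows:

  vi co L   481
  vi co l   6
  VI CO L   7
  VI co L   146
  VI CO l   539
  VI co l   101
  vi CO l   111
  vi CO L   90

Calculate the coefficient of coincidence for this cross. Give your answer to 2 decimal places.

The two most frequent reciprocal classes, VI CO l and vi co L, are the parental types, so the F1 was VI CO l / vi co L.
The two rarest classes, VI CO L and vi co l, are the double crossovers. Comparing them with the parentals, only the l allele has switched, so l is the middle locus and the order is co – l – vi.
co–l: (191 + 13)/1481 = 0.1377; l–vi: (257 + 13)/1481 = 0.1823.
Expected DCO frequency = 0.1377 × 0.1823 ≈ 0.02510; observed = 13/1481 ≈ 0.00878.
Coefficient of coincidence = 0.00878/0.02510 ≈ 0.35.

0.35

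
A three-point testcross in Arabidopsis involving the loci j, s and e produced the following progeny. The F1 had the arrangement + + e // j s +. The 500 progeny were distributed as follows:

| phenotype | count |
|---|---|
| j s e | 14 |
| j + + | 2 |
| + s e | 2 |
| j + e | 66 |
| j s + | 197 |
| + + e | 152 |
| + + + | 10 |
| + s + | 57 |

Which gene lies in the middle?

s

The two rarest classes, + s e and j + +, are the double crossovers. Comparing them with the parentals, only the s allele has switched, so s is the middle locus and the order is j – s – e.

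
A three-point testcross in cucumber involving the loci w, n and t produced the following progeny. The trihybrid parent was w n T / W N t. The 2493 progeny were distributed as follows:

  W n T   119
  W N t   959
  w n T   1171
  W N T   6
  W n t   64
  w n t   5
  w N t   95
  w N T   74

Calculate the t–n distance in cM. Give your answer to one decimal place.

The two rarest classes, w n t and W N T, are the double crossovers. Comparing them with the parentals, only the t allele has switched, so t is the middle locus and the order is n – t – w.
Crossovers in the n–t interval produce the single-crossover classes w N T and W n t (74 + 64 = 138) plus the double crossovers (11).
RF(n–t) = (138 + 11) / 2493 = 149/2493 = 0.0598 → 6.0 cM.

6.0 cM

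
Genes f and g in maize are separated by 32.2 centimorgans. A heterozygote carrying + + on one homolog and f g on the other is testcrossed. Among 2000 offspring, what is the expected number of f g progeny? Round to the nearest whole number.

A map distance of 32.2 centimorgans corresponds to a recombination frequency of 0.322.
The F1 is + + / f g, so f g is a parental gamete class with expected frequency (1 − r)/2 = 0.678/2 = 0.3390.
Expected number = 0.3390 × 2000 = 678.00 ≈ 678.

678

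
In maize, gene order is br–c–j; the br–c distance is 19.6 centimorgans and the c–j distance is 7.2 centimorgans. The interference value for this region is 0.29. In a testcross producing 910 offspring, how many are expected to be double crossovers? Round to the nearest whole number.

9

Map distances give recombination frequencies of 0.196 and 0.072 for the two intervals.
With interference 0.29 (so coincidence = 0.71), expected double-crossover frequency = 0.196 × 0.072 × 0.71 = 0.01002.
Expected number = 0.01002 × 910 = 9.12 ≈ 9.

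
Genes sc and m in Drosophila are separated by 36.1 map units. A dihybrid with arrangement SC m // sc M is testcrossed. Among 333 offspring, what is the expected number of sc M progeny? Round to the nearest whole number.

106

A map distance of 36.1 map units corresponds to a recombination frequency of 0.361.
The F1 is SC m / sc M, so sc M is a parental gamete class with expected frequency (1 − r)/2 = 0.639/2 = 0.3195.
Expected number = 0.3195 × 333 = 106.39 ≈ 106.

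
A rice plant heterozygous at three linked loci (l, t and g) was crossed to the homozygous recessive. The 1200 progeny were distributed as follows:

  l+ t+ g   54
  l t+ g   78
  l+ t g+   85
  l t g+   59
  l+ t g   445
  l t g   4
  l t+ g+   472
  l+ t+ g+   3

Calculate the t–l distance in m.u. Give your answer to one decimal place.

10.0 m.u.

The two most frequent reciprocal classes, l t+ g+ and l+ t g, are the parental types, so the F1 was l t+ g+ / l+ t g.
The two rarest classes, l+ t+ g+ and l t g, are the double crossovers. Comparing them with the parentals, only the l allele has switched, so l is the middle locus and the order is g – l – t.
Crossovers in the l–t interval produce the single-crossover classes l t g+ and l+ t+ g (59 + 54 = 113) plus the double crossovers (7).
RF(l–t) = (113 + 7) / 1200 = 120/1200 = 0.1000 → 10.0 m.u.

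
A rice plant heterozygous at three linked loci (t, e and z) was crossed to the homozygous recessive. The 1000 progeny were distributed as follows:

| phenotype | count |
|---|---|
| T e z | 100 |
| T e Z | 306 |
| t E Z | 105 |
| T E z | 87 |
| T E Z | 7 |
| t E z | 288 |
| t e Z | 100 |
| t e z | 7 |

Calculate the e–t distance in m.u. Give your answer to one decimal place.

The two most frequent reciprocal classes, T e Z and t E z, are the parental types, so the F1 was T e Z / t E z.
The two rarest classes, T E Z and t e z, are the double crossovers. Comparing them with the parentals, only the e allele has switched, so e is the middle locus and the order is t – e – z.
Crossovers in the t–e interval produce the single-crossover classes t e Z and T E z (100 + 87 = 187) plus the double crossovers (14).
RF(t–e) = (187 + 14) / 1000 = 201/1000 = 0.2010 → 20.1 m.u.

20.1 m.u.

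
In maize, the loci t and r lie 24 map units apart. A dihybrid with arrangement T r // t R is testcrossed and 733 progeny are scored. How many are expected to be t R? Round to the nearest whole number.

A map distance of 24 map units corresponds to a recombination frequency of 0.240.
The F1 is T r / t R, so t R is a parental gamete class with expected frequency (1 − r)/2 = 0.760/2 = 0.3800.
Expected number = 0.3800 × 733 = 278.54 ≈ 279.

279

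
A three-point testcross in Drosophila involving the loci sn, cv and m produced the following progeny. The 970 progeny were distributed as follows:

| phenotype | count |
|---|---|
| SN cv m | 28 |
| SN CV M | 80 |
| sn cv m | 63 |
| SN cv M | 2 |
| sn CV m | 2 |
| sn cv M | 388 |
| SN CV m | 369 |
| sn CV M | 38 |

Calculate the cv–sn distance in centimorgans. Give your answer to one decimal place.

7.2 centimorgans

The two most frequent reciprocal classes, sn cv M and SN CV m, are the parental types, so the F1 was sn cv M / SN CV m.
The two rarest classes, SN cv M and sn CV m, are the double crossovers. Comparing them with the parentals, only the sn allele has switched, so sn is the middle locus and the order is m – sn – cv.
Crossovers in the sn–cv interval produce the single-crossover classes sn CV M and SN cv m (38 + 28 = 66) plus the double crossovers (4).
RF(sn–cv) = (66 + 4) / 970 = 70/970 = 0.0722 → 7.2 centimorgans.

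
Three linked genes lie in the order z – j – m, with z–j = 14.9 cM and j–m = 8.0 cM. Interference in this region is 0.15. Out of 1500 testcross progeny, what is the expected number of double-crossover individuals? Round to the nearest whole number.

Map distances give recombination frequencies of 0.149 and 0.080 for the two intervals.
With interference 0.15 (so coincidence = 0.85), expected double-crossover frequency = 0.149 × 0.080 × 0.85 = 0.01013.
Expected number = 0.01013 × 1500 = 15.20 ≈ 15.

15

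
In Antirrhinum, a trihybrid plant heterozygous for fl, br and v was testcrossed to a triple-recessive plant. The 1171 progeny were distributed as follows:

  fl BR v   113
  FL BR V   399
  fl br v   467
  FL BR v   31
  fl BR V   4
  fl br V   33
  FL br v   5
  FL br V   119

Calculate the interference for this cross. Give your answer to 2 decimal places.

0.40

The two most frequent reciprocal classes, fl br v and FL BR V, are the parental types, so the F1 was fl br v / FL BR V.
The two rarest classes, FL br v and fl BR V, are the double crossovers. Comparing them with the parentals, only the fl allele has switched, so fl is the middle locus and the order is v – fl – br.
v–fl: (64 + 9)/1171 = 0.0623; fl–br: (232 + 9)/1171 = 0.2058.
Expected DCO frequency = 0.0623 × 0.2058 ≈ 0.01282; observed = 9/1171 ≈ 0.00769.
Coefficient of coincidence = 0.00769/0.01282 ≈ 0.60; interference = 1 − 0.60 = 0.40.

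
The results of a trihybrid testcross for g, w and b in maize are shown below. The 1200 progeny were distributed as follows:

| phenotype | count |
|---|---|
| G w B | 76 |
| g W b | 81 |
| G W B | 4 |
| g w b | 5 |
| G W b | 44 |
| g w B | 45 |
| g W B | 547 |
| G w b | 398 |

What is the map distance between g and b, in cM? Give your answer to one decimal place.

13.8 cM

The two most frequent reciprocal classes, G w b and g W B, are the parental types, so the F1 was G w b / g W B.
The two rarest classes, g w b and G W B, are the double crossovers. Comparing them with the parentals, only the g allele has switched, so g is the middle locus and the order is w – g – b.
Crossovers in the g–b interval produce the single-crossover classes G w B and g W b (76 + 81 = 157) plus the double crossovers (9).
RF(g–b) = (157 + 9) / 1200 = 166/1200 = 0.1383 → 13.8 cM.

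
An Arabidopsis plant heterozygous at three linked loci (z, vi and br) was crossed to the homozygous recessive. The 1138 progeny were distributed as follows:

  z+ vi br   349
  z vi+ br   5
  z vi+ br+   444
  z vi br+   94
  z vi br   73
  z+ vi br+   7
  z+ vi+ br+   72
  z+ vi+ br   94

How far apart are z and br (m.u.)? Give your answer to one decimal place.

The two most frequent reciprocal classes, z+ vi br and z vi+ br+, are the parental types, so the F1 was z+ vi br / z vi+ br+.
The two rarest classes, z+ vi br+ and z vi+ br, are the double crossovers. Comparing them with the parentals, only the br allele has switched, so br is the middle locus and the order is z – br – vi.
Crossovers in the z–br interval produce the single-crossover classes z vi br and z+ vi+ br+ (73 + 72 = 145) plus the double crossovers (12).
RF(z–br) = (145 + 12) / 1138 = 157/1138 = 0.1380 → 13.8 m.u.

13.8 m.u.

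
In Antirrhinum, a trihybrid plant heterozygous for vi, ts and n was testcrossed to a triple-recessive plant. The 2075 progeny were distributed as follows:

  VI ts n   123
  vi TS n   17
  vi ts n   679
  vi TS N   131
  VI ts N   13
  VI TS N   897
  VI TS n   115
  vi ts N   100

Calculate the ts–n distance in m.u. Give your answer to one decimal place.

11.8 m.u.

The two most frequent reciprocal classes, VI TS N and vi ts n, are the parental types, so the F1 was VI TS N / vi ts n.
The two rarest classes, VI ts N and vi TS n, are the double crossovers. Comparing them with the parentals, only the ts allele has switched, so ts is the middle locus and the order is n – ts – vi.
Crossovers in the n–ts interval produce the single-crossover classes VI TS n and vi ts N (115 + 100 = 215) plus the double crossovers (30).
RF(n–ts) = (215 + 30) / 2075 = 245/2075 = 0.1181 → 11.8 m.u.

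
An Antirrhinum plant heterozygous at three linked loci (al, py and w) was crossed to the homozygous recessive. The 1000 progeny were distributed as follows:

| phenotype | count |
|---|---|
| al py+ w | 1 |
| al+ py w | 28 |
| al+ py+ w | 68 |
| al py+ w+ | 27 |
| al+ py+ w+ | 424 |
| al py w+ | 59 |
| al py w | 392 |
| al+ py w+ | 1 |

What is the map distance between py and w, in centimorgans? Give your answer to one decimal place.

12.9 centimorgans

The two most frequent reciprocal classes, al py w and al+ py+ w+, are the parental types, so the F1 was al py w / al+ py+ w+.
The two rarest classes, al py+ w and al+ py w+, are the double crossovers. Comparing them with the parentals, only the py allele has switched, so py is the middle locus and the order is w – py – al.
Crossovers in the w–py interval produce the single-crossover classes al py w+ and al+ py+ w (59 + 68 = 127) plus the double crossovers (2).
RF(w–py) = (127 + 2) / 1000 = 129/1000 = 0.1290 → 12.9 centimorgans.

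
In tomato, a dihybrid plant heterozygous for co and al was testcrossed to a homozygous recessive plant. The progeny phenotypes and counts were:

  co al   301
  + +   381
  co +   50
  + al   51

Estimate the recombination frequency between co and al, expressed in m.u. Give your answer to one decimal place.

12.9 m.u.

The two most frequent classes, + + (381) and co al (301), are the parental types, so the F1 was + + / co al.
The recombinant classes are + al and co +: 51 + 50 = 101.
Recombination frequency = 101/783 = 0.1290 ≈ 12.9%, i.e. 12.9 m.u.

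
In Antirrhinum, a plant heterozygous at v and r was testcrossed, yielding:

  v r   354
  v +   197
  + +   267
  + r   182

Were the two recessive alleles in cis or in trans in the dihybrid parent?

The two most frequent classes are + + (267) and v r (354); these are the parental (non-recombinant) types.
So the F1 carried + + on one chromosome and v r on the other — the recessive alleles are on the same chromosome (cis / coupling).

cis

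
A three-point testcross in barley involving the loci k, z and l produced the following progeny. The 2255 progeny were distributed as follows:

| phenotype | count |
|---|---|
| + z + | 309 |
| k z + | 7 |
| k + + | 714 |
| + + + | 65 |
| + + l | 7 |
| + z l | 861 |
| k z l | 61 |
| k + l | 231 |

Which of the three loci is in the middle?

The two most frequent reciprocal classes, k + + and + z l, are the parental types, so the F1 was k + + / + z l.
The two rarest classes, k z + and + + l, are the double crossovers. Comparing them with the parentals, only the z allele has switched, so z is the middle locus and the order is l – z – k.

z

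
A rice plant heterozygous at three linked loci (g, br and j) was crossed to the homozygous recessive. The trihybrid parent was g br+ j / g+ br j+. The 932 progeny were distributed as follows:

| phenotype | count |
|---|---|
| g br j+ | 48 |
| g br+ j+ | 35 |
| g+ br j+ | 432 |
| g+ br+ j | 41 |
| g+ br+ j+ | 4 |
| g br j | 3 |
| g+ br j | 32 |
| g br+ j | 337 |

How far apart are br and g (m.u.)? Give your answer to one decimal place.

10.3 m.u.

The two rarest classes, g br j and g+ br+ j+, are the double crossovers. Comparing them with the parentals, only the br allele has switched, so br is the middle locus and the order is g – br – j.
Crossovers in the g–br interval produce the single-crossover classes g+ br+ j and g br j+ (41 + 48 = 89) plus the double crossovers (7).
RF(g–br) = (89 + 7) / 932 = 96/932 = 0.1030 → 10.3 m.u.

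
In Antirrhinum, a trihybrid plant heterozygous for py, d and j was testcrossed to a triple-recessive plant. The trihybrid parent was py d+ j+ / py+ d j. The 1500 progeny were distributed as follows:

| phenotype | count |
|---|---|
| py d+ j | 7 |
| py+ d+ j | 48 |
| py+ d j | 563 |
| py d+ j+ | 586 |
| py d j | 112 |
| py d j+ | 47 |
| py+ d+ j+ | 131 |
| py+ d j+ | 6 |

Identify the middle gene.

The two rarest classes, py d+ j and py+ d j+, are the double crossovers. Comparing them with the parentals, only the j allele has switched, so j is the middle locus and the order is d – j – py.

j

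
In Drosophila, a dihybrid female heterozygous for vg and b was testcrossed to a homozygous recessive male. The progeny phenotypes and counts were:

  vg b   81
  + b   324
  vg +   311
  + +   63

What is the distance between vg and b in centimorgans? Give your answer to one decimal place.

The two most frequent classes, + b (324) and vg + (311), are the parental types, so the F1 was + b / vg +.
The recombinant classes are + + and vg b: 63 + 81 = 144.
Recombination frequency = 144/779 = 0.1849 ≈ 18.5%, i.e. 18.5 centimorgans.

18.5 centimorgans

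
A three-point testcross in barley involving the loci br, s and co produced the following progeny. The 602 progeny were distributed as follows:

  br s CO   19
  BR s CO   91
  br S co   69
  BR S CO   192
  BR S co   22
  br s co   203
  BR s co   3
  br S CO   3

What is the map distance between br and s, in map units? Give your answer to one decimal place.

27.6 map units

The two most frequent reciprocal classes, br s co and BR S CO, are the parental types, so the F1 was br s co / BR S CO.
The two rarest classes, BR s co and br S CO, are the double crossovers. Comparing them with the parentals, only the br allele has switched, so br is the middle locus and the order is co – br – s.
Crossovers in the br–s interval produce the single-crossover classes br S co and BR s CO (69 + 91 = 160) plus the double crossovers (6).
RF(br–s) = (160 + 6) / 602 = 166/602 = 0.2757 → 27.6 map units.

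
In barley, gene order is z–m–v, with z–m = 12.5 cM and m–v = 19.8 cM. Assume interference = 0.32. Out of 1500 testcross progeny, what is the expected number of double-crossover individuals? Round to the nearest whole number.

Map distances give recombination frequencies of 0.125 and 0.198 for the two intervals.
With interference 0.32 (so coincidence = 0.68), expected double-crossover frequency = 0.125 × 0.198 × 0.68 = 0.01683.
Expected number = 0.01683 × 1500 = 25.24 ≈ 25.

25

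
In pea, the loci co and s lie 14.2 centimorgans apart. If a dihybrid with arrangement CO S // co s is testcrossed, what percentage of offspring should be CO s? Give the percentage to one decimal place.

7.1%

A map distance of 14.2 centimorgans corresponds to a recombination frequency of 0.142.
The F1 is CO S / co s, so CO s is a recombinant gamete class with expected frequency r/2 = 0.142/2 = 0.0710.
That is 0.0710 = 7.1% of the progeny.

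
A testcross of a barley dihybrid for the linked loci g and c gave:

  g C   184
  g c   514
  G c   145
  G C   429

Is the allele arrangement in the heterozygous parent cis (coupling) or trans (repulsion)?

The two most frequent classes are G C (429) and g c (514); these are the parental (non-recombinant) types.
So the F1 carried G C on one chromosome and g c on the other — the recessive alleles are on the same chromosome (cis / coupling).

cis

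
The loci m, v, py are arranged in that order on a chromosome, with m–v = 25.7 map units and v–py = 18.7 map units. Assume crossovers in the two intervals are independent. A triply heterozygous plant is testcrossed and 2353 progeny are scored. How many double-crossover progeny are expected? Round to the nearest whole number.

Map distances give recombination frequencies of 0.257 and 0.187 for the two intervals.
With no interference, expected double-crossover frequency = 0.257 × 0.187 = 0.04806.
Expected number = 0.04806 × 2353 = 113.08 ≈ 113.

113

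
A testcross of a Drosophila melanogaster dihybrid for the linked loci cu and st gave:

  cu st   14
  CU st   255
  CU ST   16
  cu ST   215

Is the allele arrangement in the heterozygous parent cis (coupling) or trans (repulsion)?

The two most frequent classes are CU st (255) and cu ST (215); these are the parental (non-recombinant) types.
So the F1 carried CU st on one chromosome and cu ST on the other — the recessive alleles are on opposite chromosomes (trans / repulsion).

trans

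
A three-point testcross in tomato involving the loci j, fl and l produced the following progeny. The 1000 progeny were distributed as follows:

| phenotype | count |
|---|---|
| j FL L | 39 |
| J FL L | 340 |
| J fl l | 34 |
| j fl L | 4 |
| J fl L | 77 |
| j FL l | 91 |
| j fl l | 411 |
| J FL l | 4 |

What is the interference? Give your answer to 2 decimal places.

0.44

The two most frequent reciprocal classes, J FL L and j fl l, are the parental types, so the F1 was J FL L / j fl l.
The two rarest classes, J FL l and j fl L, are the double crossovers. Comparing them with the parentals, only the l allele has switched, so l is the middle locus and the order is j – l – fl.
j–l: (73 + 8)/1000 = 0.0810; l–fl: (168 + 8)/1000 = 0.1760.
Expected DCO frequency = 0.0810 × 0.1760 ≈ 0.01426; observed = 8/1000 ≈ 0.00800.
Coefficient of coincidence = 0.00800/0.01426 ≈ 0.56; interference = 1 − 0.56 = 0.44.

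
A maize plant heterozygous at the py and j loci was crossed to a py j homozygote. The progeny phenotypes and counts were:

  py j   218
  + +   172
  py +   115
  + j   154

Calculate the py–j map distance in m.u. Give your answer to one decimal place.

40.8 m.u.

The two most frequent classes, + + (172) and py j (218), are the parental types, so the F1 was + + / py j.
The recombinant classes are + j and py +: 154 + 115 = 269.
Recombination frequency = 269/659 = 0.4082 ≈ 40.8%, i.e. 40.8 m.u.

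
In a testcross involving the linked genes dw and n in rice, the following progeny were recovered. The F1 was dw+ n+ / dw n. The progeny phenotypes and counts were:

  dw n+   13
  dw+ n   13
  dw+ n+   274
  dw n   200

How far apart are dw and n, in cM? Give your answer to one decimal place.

5.2 cM

The recombinant classes are dw+ n and dw n+: 13 + 13 = 26.
Recombination frequency = 26/500 = 0.0520 ≈ 5.2%, i.e. 5.2 cM.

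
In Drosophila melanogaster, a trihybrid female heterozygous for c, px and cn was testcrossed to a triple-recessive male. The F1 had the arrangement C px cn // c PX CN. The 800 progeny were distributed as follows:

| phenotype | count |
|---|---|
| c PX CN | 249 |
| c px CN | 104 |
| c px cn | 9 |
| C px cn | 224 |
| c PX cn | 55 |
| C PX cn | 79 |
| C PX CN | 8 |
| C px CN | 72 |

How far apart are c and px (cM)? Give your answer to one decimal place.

25.0 cM

The two rarest classes, c px cn and C PX CN, are the double crossovers. Comparing them with the parentals, only the c allele has switched, so c is the middle locus and the order is px – c – cn.
Crossovers in the px–c interval produce the single-crossover classes C PX cn and c px CN (79 + 104 = 183) plus the double crossovers (17).
RF(px–c) = (183 + 17) / 800 = 200/800 = 0.2500 → 25.0 cM.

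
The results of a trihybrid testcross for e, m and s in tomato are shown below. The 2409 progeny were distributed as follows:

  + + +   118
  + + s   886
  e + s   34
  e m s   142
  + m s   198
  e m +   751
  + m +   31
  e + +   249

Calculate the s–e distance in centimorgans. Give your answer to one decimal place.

The two most frequent reciprocal classes, e m + and + + s, are the parental types, so the F1 was e m + / + + s.
The two rarest classes, + m + and e + s, are the double crossovers. Comparing them with the parentals, only the e allele has switched, so e is the middle locus and the order is m – e – s.
Crossovers in the e–s interval produce the single-crossover classes e m s and + + + (142 + 118 = 260) plus the double crossovers (65).
RF(e–s) = (260 + 65) / 2409 = 325/2409 = 0.1349 → 13.5 centimorgans.

13.5 centimorgans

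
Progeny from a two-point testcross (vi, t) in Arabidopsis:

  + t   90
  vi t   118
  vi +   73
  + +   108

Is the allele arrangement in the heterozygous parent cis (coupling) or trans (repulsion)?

cis

The two most frequent classes are + + (108) and vi t (118); these are the parental (non-recombinant) types.
So the F1 carried + + on one chromosome and vi t on the other — the recessive alleles are on the same chromosome (cis / coupling).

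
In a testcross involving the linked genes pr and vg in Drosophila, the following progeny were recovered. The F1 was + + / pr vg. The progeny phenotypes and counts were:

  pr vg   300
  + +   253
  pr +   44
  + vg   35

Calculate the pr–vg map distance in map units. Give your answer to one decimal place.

The recombinant classes are + vg and pr +: 35 + 44 = 79.
Recombination frequency = 79/632 = 0.1250 ≈ 12.5%, i.e. 12.5 map units.

12.5 map units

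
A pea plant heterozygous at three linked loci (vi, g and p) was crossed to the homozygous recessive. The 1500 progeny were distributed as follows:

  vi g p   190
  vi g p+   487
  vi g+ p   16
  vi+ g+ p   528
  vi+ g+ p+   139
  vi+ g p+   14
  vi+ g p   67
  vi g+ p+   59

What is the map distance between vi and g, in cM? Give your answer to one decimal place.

The two most frequent reciprocal classes, vi+ g+ p and vi g p+, are the parental types, so the F1 was vi+ g+ p / vi g p+.
The two rarest classes, vi g+ p and vi+ g p+, are the double crossovers. Comparing them with the parentals, only the vi allele has switched, so vi is the middle locus and the order is g – vi – p.
Crossovers in the g–vi interval produce the single-crossover classes vi+ g p and vi g+ p+ (67 + 59 = 126) plus the double crossovers (30).
RF(g–vi) = (126 + 30) / 1500 = 156/1500 = 0.1040 → 10.4 cM.

10.4 cM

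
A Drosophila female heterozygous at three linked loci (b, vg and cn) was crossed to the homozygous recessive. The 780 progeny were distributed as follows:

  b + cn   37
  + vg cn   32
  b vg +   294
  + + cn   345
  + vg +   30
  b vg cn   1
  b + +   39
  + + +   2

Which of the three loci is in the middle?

cn

The two most frequent reciprocal classes, + + cn and b vg +, are the parental types, so the F1 was + + cn / b vg +.
The two rarest classes, + + + and b vg cn, are the double crossovers. Comparing them with the parentals, only the cn allele has switched, so cn is the middle locus and the order is vg – cn – b.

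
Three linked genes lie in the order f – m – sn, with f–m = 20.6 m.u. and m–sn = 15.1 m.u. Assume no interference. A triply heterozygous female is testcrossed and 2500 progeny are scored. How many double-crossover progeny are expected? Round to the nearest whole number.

Map distances give recombination frequencies of 0.206 and 0.151 for the two intervals.
With no interference, expected double-crossover frequency = 0.206 × 0.151 = 0.03111.
Expected number = 0.03111 × 2500 = 77.77 ≈ 78.

78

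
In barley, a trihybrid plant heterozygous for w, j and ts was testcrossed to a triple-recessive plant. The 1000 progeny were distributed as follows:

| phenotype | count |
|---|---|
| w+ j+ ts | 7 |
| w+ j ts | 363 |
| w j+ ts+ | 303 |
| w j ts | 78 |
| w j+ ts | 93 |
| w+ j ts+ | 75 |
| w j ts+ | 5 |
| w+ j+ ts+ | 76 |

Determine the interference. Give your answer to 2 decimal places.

0.60

The two most frequent reciprocal classes, w+ j ts and w j+ ts+, are the parental types, so the F1 was w+ j ts / w j+ ts+.
The two rarest classes, w+ j+ ts and w j ts+, are the double crossovers. Comparing them with the parentals, only the j allele has switched, so j is the middle locus and the order is w – j – ts.
w–j: (154 + 12)/1000 = 0.1660; j–ts: (168 + 12)/1000 = 0.1800.
Expected DCO frequency = 0.1660 × 0.1800 ≈ 0.02988; observed = 12/1000 ≈ 0.01200.
Coefficient of coincidence = 0.01200/0.02988 ≈ 0.40; interference = 1 − 0.40 = 0.60.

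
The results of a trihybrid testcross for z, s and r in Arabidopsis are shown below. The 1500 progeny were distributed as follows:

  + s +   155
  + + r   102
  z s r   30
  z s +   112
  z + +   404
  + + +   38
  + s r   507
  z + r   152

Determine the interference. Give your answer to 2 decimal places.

0.04

The two most frequent reciprocal classes, z + + and + s r, are the parental types, so the F1 was z + + / + s r.
The two rarest classes, + + + and z s r, are the double crossovers. Comparing them with the parentals, only the z allele has switched, so z is the middle locus and the order is s – z – r.
s–z: (214 + 68)/1500 = 0.1880; z–r: (307 + 68)/1500 = 0.2500.
Expected DCO frequency = 0.1880 × 0.2500 ≈ 0.04700; observed = 68/1500 ≈ 0.04533.
Coefficient of coincidence = 0.04533/0.04700 ≈ 0.96; interference = 1 − 0.96 = 0.04.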